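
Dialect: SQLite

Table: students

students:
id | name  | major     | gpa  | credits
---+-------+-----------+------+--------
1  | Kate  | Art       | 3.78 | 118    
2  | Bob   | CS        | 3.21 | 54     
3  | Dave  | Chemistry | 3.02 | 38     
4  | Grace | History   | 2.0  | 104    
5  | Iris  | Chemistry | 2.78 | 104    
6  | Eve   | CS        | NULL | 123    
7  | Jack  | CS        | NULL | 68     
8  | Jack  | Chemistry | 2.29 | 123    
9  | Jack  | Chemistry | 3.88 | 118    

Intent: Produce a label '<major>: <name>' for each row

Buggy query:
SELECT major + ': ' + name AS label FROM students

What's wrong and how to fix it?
Bug: SQLite uses || for string concatenation; + coerces text to numbers (yielding 0)

Fix: Replace + with || to concatenate text

Corrected query:
SELECT major || ': ' || name AS label FROM students

Result:
label          
---------------
Art: Kate      
CS: Bob        
Chemistry: Dave
History: Grace 
Chemistry: Iris
CS: Eve        
CS: Jack       
Chemistry: Jack
Chemistry: Jack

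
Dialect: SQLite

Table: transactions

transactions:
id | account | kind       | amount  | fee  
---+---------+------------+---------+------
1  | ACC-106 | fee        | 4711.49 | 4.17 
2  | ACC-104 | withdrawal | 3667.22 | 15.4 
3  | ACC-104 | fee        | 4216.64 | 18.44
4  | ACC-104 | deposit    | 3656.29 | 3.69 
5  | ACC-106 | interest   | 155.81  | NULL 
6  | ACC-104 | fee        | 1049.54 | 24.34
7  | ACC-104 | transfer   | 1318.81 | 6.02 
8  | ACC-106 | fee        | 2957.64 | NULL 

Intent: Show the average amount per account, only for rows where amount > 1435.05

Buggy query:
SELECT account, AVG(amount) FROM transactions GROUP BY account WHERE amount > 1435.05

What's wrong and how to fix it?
Bug: WHERE cannot follow GROUP BY

Fix: Move the WHERE clause before GROUP BY

Corrected query:
SELECT account, AVG(amount) FROM transactions WHERE amount > 1435.05 GROUP BY account

Result:
account | AVG(amount)
--------+------------
ACC-104 | 3846.716667
ACC-106 | 3834.565   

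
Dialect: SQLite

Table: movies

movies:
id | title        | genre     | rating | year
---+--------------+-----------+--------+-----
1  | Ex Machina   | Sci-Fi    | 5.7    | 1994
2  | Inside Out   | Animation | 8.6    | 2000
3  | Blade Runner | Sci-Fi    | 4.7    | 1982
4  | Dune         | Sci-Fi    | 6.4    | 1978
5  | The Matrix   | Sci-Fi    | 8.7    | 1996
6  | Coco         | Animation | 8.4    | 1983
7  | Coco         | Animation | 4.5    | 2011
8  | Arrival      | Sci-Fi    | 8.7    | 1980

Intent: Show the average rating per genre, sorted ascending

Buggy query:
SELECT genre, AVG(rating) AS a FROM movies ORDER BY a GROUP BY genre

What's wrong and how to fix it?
Bug: ORDER BY appears before GROUP BY; SQL clause order requires GROUP BY first

Fix: Move ORDER BY to the end, after GROUP BY

Corrected query:
SELECT genre, AVG(rating) AS a FROM movies GROUP BY genre ORDER BY a

Result:
genre     | a       
----------+---------
Sci-Fi    | 6.84    
Animation | 7.166667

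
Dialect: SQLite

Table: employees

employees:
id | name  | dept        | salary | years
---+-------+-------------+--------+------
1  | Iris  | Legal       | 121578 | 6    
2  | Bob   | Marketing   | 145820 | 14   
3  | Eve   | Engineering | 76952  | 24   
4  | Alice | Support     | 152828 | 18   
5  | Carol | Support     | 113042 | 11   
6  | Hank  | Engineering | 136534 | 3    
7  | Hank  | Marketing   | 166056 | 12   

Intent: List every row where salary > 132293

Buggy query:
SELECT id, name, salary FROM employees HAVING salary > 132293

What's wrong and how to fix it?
Bug: HAVING filters the output of aggregation, but this query has no GROUP BY and no aggregate functions, so SQLite rejects it (HAVING clause on a non-aggregate query); the condition here is per row

Fix: Use WHERE for row-level filtering

Corrected query:
SELECT id, name, salary FROM employees WHERE salary > 132293

Result:
id | name  | salary
---+-------+-------
2  | Bob   | 145820
4  | Alice | 152828
6  | Hank  | 136534
7  | Hank  | 166056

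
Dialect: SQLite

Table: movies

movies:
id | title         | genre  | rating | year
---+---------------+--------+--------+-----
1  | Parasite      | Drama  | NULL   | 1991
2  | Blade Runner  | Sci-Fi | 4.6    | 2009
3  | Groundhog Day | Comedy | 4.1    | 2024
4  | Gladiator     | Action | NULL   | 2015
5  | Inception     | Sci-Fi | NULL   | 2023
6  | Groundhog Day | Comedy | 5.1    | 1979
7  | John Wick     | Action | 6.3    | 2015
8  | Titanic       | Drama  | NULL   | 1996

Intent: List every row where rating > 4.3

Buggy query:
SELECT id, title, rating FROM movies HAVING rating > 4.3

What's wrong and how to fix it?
Bug: HAVING filters the output of aggregation, but this query has no GROUP BY and no aggregate functions, so SQLite rejects it (HAVING clause on a non-aggregate query); the condition here is per row

Fix: Use WHERE for row-level filtering

Corrected query:
SELECT id, title, rating FROM movies WHERE rating > 4.3

Result:
id | title         | rating
---+---------------+-------
2  | Blade Runner  | 4.6   
6  | Groundhog Day | 5.1   
7  | John Wick     | 6.3   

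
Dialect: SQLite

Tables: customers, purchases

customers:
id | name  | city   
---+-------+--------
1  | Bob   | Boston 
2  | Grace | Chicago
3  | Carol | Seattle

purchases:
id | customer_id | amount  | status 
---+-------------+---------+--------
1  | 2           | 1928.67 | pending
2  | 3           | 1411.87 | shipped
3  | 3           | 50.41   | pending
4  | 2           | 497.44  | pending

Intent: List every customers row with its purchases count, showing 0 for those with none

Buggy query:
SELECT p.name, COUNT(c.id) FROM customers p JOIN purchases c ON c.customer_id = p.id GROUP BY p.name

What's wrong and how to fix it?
Bug: An inner join excludes parents with zero children

Fix: Switch to LEFT JOIN to retain unmatched parent rows

Corrected query:
SELECT p.name, COUNT(c.id) FROM customers p LEFT JOIN purchases c ON c.customer_id = p.id GROUP BY p.name

Result:
name  | COUNT(c.id)
------+------------
Bob   | 0          
Carol | 2          
Grace | 2          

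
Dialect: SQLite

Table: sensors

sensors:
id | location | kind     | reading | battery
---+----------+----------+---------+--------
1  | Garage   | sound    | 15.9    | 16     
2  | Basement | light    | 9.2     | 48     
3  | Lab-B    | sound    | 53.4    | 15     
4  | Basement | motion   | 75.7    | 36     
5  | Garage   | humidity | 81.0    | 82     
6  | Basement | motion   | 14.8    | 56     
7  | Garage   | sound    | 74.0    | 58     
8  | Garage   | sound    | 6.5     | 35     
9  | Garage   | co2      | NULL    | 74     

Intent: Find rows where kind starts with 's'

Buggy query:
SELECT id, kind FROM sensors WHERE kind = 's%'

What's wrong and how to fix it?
Bug: Wildcards only work with LIKE; '=' treats '%' as a literal character

Fix: Replace '=' with LIKE so 's%' is treated as a pattern

Corrected query:
SELECT id, kind FROM sensors WHERE kind LIKE 's%'

Result:
id | kind 
---+------
1  | sound
3  | sound
7  | sound
8  | sound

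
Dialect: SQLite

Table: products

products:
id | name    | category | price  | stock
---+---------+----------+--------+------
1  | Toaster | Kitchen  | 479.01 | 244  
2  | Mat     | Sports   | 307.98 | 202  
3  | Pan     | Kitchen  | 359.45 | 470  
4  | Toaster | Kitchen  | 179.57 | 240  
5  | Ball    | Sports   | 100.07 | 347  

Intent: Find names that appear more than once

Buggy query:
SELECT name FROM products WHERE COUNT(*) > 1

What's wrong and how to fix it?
Bug: WHERE can't reference COUNT(*); aggregates are computed after WHERE

Fix: Group first, then use HAVING for the count condition

Corrected query:
SELECT name FROM products GROUP BY name HAVING COUNT(*) > 1

Result:
name   
-------
Toaster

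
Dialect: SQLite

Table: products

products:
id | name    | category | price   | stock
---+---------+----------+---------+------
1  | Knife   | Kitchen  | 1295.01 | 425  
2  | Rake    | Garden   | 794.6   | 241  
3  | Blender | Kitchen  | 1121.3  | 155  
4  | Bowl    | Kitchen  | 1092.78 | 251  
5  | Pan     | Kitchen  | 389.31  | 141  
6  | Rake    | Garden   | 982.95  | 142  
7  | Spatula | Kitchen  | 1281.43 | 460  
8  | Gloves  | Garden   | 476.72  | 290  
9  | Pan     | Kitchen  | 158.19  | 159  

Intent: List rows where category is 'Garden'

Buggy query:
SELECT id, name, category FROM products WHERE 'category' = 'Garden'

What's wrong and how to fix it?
Bug: 'category' in single quotes is a string literal, not the column; the comparison is literal-vs-literal and never true

Fix: Remove the quotes around the column name (or use double quotes for an identifier)

Corrected query:
SELECT id, name, category FROM products WHERE category = 'Garden'

Result:
id | name   | category
---+--------+---------
2  | Rake   | Garden  
6  | Rake   | Garden  
8  | Gloves | Garden  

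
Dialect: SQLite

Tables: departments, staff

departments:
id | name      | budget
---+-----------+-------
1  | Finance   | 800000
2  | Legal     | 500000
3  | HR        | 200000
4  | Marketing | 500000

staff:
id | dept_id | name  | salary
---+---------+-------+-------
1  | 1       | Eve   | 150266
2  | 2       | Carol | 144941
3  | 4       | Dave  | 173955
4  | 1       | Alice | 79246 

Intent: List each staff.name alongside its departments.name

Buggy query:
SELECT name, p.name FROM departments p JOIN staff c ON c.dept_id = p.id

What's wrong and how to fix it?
Bug: Both tables have a 'name' column; the unqualified reference is ambiguous

Fix: Qualify the column with its table alias (c.name)

Corrected query:
SELECT c.name, p.name FROM departments p JOIN staff c ON c.dept_id = p.id

Result:
name  | name     
------+----------
Eve   | Finance  
Carol | Legal    
Dave  | Marketing
Alice | Finance  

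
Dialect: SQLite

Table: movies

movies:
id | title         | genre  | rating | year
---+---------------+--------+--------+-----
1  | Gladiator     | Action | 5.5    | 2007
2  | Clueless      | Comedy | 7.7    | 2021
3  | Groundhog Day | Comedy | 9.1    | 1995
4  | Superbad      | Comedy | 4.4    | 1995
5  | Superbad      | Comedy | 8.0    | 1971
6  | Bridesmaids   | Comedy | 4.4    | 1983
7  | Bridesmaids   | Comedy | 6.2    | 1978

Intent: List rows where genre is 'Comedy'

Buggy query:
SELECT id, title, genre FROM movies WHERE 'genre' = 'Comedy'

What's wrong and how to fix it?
Bug: Single quotes denote string literals in SQL; the column name is being compared as a constant string

Fix: Reference the column as genre without single quotes

Corrected query:
SELECT id, title, genre FROM movies WHERE genre = 'Comedy'

Result:
id | title         | genre 
---+---------------+-------
2  | Clueless      | Comedy
3  | Groundhog Day | Comedy
4  | Superbad      | Comedy
5  | Superbad      | Comedy
6  | Bridesmaids   | Comedy
7  | Bridesmaids   | Comedy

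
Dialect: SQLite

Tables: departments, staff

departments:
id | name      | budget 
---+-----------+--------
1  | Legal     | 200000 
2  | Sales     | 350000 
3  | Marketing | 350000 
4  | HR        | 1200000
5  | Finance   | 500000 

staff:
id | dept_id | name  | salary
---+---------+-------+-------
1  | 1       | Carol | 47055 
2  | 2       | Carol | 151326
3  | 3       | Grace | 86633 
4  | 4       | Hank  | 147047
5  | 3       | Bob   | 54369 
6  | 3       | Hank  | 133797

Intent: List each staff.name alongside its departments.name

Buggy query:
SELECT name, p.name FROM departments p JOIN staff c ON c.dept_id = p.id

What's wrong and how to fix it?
Bug: Both tables have a 'name' column; the unqualified reference is ambiguous

Fix: Qualify the column with its table alias (c.name)

Corrected query:
SELECT c.name, p.name FROM departments p JOIN staff c ON c.dept_id = p.id

Result:
name  | name     
------+----------
Carol | Legal    
Carol | Sales    
Grace | Marketing
Hank  | HR       
Bob   | Marketing
Hank  | Marketing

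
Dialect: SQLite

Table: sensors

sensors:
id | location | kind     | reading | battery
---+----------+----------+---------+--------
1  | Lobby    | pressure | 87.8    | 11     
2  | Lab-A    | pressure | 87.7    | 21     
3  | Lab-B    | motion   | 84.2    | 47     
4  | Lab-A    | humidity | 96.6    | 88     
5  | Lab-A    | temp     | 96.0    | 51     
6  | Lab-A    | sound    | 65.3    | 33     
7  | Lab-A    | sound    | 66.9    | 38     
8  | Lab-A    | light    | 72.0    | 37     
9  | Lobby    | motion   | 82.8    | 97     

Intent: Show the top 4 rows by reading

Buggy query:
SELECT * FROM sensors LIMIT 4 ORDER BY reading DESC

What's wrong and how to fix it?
Bug: LIMIT must come after ORDER BY

Fix: Swap the clauses: ORDER BY first, then LIMIT

Corrected query:
SELECT * FROM sensors ORDER BY reading DESC LIMIT 4

Result:
id | location | kind     | reading | battery
---+----------+----------+---------+--------
4  | Lab-A    | humidity | 96.6    | 88     
5  | Lab-A    | temp     | 96      | 51     
1  | Lobby    | pressure | 87.8    | 11     
2  | Lab-A    | pressure | 87.7    | 21     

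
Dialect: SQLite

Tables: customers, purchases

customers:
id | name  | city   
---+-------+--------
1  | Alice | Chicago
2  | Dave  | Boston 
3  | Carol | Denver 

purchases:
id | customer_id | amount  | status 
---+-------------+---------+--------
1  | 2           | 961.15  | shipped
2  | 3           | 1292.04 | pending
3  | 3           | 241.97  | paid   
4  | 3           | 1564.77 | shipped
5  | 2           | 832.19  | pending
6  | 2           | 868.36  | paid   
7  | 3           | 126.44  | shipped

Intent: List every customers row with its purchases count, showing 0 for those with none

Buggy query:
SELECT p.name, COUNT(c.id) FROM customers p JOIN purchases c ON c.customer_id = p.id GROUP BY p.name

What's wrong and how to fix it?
Bug: An inner join excludes parents with zero children

Fix: Use LEFT JOIN so parents without children still appear (COUNT(c.id) gives 0)

Corrected query:
SELECT p.name, COUNT(c.id) FROM customers p LEFT JOIN purchases c ON c.customer_id = p.id GROUP BY p.name

Result:
name  | COUNT(c.id)
------+------------
Alice | 0          
Carol | 4          
Dave  | 3          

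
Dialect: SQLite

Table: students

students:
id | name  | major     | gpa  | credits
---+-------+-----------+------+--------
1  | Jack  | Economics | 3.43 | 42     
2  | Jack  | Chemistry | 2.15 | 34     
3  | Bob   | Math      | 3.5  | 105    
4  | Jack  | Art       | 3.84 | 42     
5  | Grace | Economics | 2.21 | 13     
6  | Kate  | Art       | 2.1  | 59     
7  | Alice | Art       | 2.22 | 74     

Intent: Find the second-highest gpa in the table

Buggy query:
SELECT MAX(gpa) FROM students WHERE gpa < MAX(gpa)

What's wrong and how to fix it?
Bug: The inner MAX is an aggregate inside WHERE, which is not allowed

Fix: Compute the overall MAX in a subquery, then take MAX of rows below it

Corrected query:
SELECT MAX(gpa) FROM students WHERE gpa < (SELECT MAX(gpa) FROM students)

Result:
MAX(gpa)
--------
3.5     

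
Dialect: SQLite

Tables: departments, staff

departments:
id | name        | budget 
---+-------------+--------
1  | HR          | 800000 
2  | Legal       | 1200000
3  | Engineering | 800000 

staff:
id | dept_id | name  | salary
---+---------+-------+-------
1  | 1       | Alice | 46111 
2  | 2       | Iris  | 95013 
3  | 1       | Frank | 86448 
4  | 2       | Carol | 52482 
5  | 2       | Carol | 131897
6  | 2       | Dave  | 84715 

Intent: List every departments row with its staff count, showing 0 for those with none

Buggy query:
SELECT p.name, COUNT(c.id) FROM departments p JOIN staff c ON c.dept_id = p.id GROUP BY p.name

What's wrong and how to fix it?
Bug: INNER JOIN drops departments rows that have no matching staff rows

Fix: Use LEFT JOIN so parents without children still appear (COUNT(c.id) gives 0)

Corrected query:
SELECT p.name, COUNT(c.id) FROM departments p LEFT JOIN staff c ON c.dept_id = p.id GROUP BY p.name

Result:
name        | COUNT(c.id)
------------+------------
Engineering | 0          
HR          | 2          
Legal       | 4          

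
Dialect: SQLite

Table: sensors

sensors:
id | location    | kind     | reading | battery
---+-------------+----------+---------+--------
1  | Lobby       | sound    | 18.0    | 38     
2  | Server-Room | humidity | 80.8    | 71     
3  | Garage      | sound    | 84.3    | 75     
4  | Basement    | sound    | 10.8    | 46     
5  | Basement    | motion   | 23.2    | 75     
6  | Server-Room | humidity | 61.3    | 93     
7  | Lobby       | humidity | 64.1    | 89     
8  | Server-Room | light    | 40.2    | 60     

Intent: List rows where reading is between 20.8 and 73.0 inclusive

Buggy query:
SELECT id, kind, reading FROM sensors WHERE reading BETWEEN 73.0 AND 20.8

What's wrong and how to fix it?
Bug: The bounds are reversed; BETWEEN a AND b requires a <= b to match anything

Fix: Swap the bounds so the smaller value comes first

Corrected query:
SELECT id, kind, reading FROM sensors WHERE reading BETWEEN 20.8 AND 73.0

Result:
id | kind     | reading
---+----------+--------
5  | motion   | 23.2   
6  | humidity | 61.3   
7  | humidity | 64.1   
8  | light    | 40.2   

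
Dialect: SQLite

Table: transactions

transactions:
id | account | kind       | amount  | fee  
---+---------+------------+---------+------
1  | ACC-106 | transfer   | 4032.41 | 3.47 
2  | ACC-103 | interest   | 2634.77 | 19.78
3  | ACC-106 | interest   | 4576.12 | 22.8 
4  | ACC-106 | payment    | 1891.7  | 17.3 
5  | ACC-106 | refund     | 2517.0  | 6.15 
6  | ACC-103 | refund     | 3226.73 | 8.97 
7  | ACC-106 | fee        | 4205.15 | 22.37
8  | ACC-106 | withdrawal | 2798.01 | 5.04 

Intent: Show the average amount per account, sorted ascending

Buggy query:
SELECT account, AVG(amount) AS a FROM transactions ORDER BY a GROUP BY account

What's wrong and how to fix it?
Bug: GROUP BY must precede ORDER BY

Fix: Reorder: SELECT … FROM … GROUP BY … ORDER BY …

Corrected query:
SELECT account, AVG(amount) AS a FROM transactions GROUP BY account ORDER BY a

Result:
account | a          
--------+------------
ACC-103 | 2930.75    
ACC-106 | 3336.731667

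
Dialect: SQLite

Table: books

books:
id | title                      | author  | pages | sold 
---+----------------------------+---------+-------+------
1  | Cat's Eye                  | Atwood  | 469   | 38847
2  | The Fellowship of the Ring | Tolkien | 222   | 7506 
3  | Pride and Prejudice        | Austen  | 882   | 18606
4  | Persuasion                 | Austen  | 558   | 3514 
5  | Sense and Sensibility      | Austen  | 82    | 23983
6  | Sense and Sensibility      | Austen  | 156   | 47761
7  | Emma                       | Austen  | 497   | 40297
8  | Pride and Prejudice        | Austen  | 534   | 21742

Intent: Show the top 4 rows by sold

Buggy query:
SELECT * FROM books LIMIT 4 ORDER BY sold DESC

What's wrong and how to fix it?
Bug: ORDER BY cannot follow LIMIT; LIMIT is the final clause

Fix: Swap the clauses: ORDER BY first, then LIMIT

Corrected query:
SELECT * FROM books ORDER BY sold DESC LIMIT 4

Result:
id | title                 | author | pages | sold 
---+-----------------------+--------+-------+------
6  | Sense and Sensibility | Austen | 156   | 47761
7  | Emma                  | Austen | 497   | 40297
1  | Cat's Eye             | Atwood | 469   | 38847
5  | Sense and Sensibility | Austen | 82    | 23983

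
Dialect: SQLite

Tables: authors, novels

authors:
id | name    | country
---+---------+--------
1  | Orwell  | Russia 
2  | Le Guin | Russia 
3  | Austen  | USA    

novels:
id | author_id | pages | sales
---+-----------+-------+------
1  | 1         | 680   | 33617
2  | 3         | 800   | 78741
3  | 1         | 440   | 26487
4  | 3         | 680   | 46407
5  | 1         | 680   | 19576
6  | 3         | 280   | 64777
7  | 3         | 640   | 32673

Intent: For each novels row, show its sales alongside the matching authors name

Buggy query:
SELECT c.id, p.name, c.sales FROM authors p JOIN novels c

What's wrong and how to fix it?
Bug: Missing join condition: each novels row is matched to all authors rows instead of just its own

Fix: Add ON c.author_id = p.id to the JOIN

Corrected query:
SELECT c.id, p.name, c.sales FROM authors p JOIN novels c ON c.author_id = p.id

Result:
id | name   | sales
---+--------+------
1  | Orwell | 33617
2  | Austen | 78741
3  | Orwell | 26487
4  | Austen | 46407
5  | Orwell | 19576
6  | Austen | 64777
7  | Austen | 32673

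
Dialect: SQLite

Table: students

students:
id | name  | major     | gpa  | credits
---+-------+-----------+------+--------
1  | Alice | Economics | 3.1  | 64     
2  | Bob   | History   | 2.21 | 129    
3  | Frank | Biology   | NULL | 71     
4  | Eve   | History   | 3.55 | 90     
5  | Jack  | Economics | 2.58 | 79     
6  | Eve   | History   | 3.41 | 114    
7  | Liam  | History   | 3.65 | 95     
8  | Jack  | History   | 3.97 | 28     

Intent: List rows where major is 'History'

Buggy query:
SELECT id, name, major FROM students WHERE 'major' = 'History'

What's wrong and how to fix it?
Bug: Single quotes denote string literals in SQL; the column name is being compared as a constant string

Fix: Reference the column as major without single quotes

Corrected query:
SELECT id, name, major FROM students WHERE major = 'History'

Result:
id | name | major  
---+------+--------
2  | Bob  | History
4  | Eve  | History
6  | Eve  | History
7  | Liam | History
8  | Jack | History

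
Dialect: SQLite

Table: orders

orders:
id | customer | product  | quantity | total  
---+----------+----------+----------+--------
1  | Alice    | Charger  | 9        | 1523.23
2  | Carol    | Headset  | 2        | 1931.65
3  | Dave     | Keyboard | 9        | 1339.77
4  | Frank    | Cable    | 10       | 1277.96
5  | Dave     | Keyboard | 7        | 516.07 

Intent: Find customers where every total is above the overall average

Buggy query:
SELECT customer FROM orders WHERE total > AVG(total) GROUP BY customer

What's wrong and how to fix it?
Bug: AVG() is an aggregate; it can't sit directly in WHERE

Fix: Use a subquery for AVG and a HAVING MIN(...) filter so the condition holds for every row in the group

Corrected query:
SELECT customer FROM orders GROUP BY customer HAVING MIN(total) > (SELECT AVG(total) FROM orders)

Result:
customer
--------
Alice   
Carol   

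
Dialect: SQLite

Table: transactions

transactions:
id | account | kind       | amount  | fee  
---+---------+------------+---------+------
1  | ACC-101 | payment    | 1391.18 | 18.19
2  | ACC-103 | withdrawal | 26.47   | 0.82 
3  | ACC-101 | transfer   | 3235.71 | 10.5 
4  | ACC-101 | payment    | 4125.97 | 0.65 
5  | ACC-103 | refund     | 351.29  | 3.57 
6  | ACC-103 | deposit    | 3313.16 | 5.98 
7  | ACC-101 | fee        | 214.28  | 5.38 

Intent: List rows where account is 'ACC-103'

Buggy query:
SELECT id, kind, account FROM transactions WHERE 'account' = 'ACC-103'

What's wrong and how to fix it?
Bug: Single quotes denote string literals in SQL; the column name is being compared as a constant string

Fix: Remove the quotes around the column name (or use double quotes for an identifier)

Corrected query:
SELECT id, kind, account FROM transactions WHERE account = 'ACC-103'

Result:
id | kind       | account
---+------------+--------
2  | withdrawal | ACC-103
5  | refund     | ACC-103
6  | deposit    | ACC-103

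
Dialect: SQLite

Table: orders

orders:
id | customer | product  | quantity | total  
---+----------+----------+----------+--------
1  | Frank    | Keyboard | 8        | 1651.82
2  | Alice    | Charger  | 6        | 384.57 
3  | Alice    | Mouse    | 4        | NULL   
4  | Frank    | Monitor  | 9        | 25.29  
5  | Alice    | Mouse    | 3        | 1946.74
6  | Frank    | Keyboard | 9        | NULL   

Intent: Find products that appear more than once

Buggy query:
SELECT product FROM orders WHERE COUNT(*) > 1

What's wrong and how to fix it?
Bug: WHERE can't reference COUNT(*); aggregates are computed after WHERE

Fix: GROUP BY product, then filter groups with HAVING COUNT(*) > 1

Corrected query:
SELECT product FROM orders GROUP BY product HAVING COUNT(*) > 1

Result:
product 
--------
Keyboard
Mouse   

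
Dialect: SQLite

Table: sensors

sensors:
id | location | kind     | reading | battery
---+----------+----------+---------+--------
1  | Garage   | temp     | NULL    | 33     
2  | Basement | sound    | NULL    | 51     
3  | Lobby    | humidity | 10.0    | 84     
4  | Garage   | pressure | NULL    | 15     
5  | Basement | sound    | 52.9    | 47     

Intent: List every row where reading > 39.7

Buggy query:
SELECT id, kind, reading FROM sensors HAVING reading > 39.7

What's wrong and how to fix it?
Bug: HAVING filters the output of aggregation, but this query has no GROUP BY and no aggregate functions, so SQLite rejects it (HAVING clause on a non-aggregate query); the condition here is per row

Fix: Use WHERE for row-level filtering

Corrected query:
SELECT id, kind, reading FROM sensors WHERE reading > 39.7

Result:
id | kind  | reading
---+-------+--------
5  | sound | 52.9   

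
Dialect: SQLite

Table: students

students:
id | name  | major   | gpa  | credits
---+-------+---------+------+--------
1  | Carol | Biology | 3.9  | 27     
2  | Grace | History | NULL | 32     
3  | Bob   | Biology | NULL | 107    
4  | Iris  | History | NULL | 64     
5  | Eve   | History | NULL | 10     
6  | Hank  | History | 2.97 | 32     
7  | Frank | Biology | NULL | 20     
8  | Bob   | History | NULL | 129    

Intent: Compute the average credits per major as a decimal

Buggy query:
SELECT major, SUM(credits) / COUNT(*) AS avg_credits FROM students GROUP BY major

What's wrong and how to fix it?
Bug: Both operands are integers, so '/' performs integer division and truncates

Fix: Cast one side to REAL so the division keeps the fractional part

Corrected query:
SELECT major, SUM(credits) * 1.0 / COUNT(*) AS avg_credits FROM students GROUP BY major

Result:
major   | avg_credits
--------+------------
Biology | 51.333333  
History | 53.4       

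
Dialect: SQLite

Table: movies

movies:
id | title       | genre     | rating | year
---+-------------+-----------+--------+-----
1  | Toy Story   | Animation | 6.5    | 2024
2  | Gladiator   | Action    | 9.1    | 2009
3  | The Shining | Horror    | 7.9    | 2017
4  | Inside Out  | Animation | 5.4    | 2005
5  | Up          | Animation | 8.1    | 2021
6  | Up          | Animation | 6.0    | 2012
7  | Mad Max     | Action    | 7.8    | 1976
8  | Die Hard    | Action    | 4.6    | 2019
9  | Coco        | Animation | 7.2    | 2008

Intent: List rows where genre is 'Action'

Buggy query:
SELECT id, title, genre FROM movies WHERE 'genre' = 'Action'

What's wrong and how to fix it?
Bug: Single quotes denote string literals in SQL; the column name is being compared as a constant string

Fix: Reference the column as genre without single quotes

Corrected query:
SELECT id, title, genre FROM movies WHERE genre = 'Action'

Result:
id | title     | genre 
---+-----------+-------
2  | Gladiator | Action
7  | Mad Max   | Action
8  | Die Hard  | Action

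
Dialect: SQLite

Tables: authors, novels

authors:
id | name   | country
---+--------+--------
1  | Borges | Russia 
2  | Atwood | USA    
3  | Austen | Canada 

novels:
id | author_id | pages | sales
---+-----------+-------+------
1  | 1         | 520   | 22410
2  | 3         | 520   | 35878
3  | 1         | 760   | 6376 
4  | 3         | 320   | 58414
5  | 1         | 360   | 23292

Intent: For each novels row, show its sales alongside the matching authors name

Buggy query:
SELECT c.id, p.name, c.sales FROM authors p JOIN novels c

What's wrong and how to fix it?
Bug: Missing join condition: each novels row is matched to all authors rows instead of just its own

Fix: Add ON c.author_id = p.id to the JOIN

Corrected query:
SELECT c.id, p.name, c.sales FROM authors p JOIN novels c ON c.author_id = p.id

Result:
id | name   | sales
---+--------+------
1  | Borges | 22410
2  | Austen | 35878
3  | Borges | 6376 
4  | Austen | 58414
5  | Borges | 23292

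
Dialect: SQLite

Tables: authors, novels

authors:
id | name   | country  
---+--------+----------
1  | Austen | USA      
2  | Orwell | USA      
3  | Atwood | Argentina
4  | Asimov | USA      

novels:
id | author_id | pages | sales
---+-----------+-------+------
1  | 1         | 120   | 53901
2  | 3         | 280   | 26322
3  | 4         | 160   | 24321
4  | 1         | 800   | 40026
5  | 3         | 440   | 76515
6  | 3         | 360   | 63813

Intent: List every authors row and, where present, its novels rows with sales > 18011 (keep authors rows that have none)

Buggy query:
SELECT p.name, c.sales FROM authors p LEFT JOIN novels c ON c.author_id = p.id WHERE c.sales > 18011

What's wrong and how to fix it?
Bug: Filtering c.sales in WHERE discards the NULL rows produced by LEFT JOIN, turning it into an inner join

Fix: Put 'c.sales > 18011' in the JOIN's ON clause instead of WHERE

Corrected query:
SELECT p.name, c.sales FROM authors p LEFT JOIN novels c ON c.author_id = p.id AND c.sales > 18011

Result:
name   | sales
-------+------
Austen | 40026
Austen | 53901
Orwell | NULL 
Atwood | 26322
Atwood | 63813
Atwood | 76515
Asimov | 24321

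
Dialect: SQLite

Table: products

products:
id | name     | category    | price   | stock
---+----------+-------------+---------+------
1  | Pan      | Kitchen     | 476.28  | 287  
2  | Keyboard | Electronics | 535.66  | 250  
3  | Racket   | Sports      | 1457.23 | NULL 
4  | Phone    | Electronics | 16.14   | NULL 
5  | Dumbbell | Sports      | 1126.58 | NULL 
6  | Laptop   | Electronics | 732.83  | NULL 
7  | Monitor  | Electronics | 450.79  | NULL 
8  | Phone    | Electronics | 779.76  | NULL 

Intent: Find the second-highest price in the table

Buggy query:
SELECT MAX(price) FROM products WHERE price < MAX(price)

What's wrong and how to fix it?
Bug: The inner MAX is an aggregate inside WHERE, which is not allowed

Fix: Put the inner MAX in a scalar subquery

Corrected query:
SELECT MAX(price) FROM products WHERE price < (SELECT MAX(price) FROM products)

Result:
MAX(price)
----------
1126.58   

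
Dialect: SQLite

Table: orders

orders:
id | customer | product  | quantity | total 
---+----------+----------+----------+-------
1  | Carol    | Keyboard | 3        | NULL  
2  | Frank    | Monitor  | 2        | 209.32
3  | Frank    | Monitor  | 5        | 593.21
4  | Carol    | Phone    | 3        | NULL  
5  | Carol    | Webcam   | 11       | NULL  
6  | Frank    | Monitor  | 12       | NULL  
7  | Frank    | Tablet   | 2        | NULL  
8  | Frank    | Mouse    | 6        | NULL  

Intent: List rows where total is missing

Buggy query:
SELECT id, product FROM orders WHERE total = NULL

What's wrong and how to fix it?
Bug: Comparing to NULL with '=' never matches; NULL = NULL is unknown, not true

Fix: Replace '= NULL' with 'IS NULL'

Corrected query:
SELECT id, product FROM orders WHERE total IS NULL

Result:
id | product 
---+---------
1  | Keyboard
4  | Phone   
5  | Webcam  
6  | Monitor 
7  | Tablet  
8  | Mouse   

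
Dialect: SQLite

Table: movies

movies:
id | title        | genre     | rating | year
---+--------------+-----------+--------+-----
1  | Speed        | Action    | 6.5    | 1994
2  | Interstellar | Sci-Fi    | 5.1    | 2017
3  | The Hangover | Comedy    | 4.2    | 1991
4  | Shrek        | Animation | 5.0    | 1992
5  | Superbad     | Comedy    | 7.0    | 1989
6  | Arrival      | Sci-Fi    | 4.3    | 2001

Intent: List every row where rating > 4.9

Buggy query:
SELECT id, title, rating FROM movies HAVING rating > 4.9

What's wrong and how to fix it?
Bug: This is a non-aggregate query (no GROUP BY, no aggregates), so in SQLite the HAVING clause is invalid here; a row-level condition belongs in WHERE

Fix: Replace HAVING with WHERE since the condition applies to individual rows

Corrected query:
SELECT id, title, rating FROM movies WHERE rating > 4.9

Result:
id | title        | rating
---+--------------+-------
1  | Speed        | 6.5   
2  | Interstellar | 5.1   
4  | Shrek        | 5     
5  | Superbad     | 7     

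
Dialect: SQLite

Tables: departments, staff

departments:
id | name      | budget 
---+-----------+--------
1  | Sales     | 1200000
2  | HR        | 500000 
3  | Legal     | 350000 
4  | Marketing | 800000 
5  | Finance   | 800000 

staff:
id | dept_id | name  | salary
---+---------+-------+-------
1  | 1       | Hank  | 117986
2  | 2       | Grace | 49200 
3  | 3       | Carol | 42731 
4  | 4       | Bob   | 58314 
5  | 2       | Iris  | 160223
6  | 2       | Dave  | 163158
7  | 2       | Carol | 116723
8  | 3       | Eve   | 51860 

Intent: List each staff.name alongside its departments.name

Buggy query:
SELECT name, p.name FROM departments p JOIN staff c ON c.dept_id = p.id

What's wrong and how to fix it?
Bug: 'name' exists in both joined tables, so the database can't tell which one is meant

Fix: Prefix ambiguous columns with the table alias

Corrected query:
SELECT c.name, p.name FROM departments p JOIN staff c ON c.dept_id = p.id

Result:
name  | name     
------+----------
Hank  | Sales    
Grace | HR       
Carol | Legal    
Bob   | Marketing
Iris  | HR       
Dave  | HR       
Carol | HR       
Eve   | Legal    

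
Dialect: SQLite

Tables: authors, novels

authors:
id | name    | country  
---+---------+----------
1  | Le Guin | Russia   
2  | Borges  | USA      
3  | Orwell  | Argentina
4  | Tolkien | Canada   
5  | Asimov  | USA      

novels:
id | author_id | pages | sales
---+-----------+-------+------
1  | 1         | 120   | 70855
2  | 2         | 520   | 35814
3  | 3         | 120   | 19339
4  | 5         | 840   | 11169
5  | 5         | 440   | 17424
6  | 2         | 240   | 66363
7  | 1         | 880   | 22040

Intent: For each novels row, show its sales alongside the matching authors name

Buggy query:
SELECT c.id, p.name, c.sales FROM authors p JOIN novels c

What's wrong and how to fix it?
Bug: Missing join condition: each novels row is matched to all authors rows instead of just its own

Fix: Add ON c.author_id = p.id to the JOIN

Corrected query:
SELECT c.id, p.name, c.sales FROM authors p JOIN novels c ON c.author_id = p.id

Result:
id | name    | sales
---+---------+------
1  | Le Guin | 70855
2  | Borges  | 35814
3  | Orwell  | 19339
4  | Asimov  | 11169
5  | Asimov  | 17424
6  | Borges  | 66363
7  | Le Guin | 22040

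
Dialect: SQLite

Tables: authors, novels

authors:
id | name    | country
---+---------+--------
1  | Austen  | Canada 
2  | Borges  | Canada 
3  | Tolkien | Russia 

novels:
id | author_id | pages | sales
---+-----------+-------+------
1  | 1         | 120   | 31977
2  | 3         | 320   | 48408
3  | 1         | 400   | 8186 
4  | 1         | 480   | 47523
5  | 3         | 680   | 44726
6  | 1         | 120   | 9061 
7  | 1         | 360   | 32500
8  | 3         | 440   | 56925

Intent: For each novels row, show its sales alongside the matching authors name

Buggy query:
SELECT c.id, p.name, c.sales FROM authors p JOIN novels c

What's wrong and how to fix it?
Bug: Missing join condition: each novels row is matched to all authors rows instead of just its own

Fix: Add ON c.author_id = p.id to the JOIN

Corrected query:
SELECT c.id, p.name, c.sales FROM authors p JOIN novels c ON c.author_id = p.id

Result:
id | name    | sales
---+---------+------
1  | Austen  | 31977
2  | Tolkien | 48408
3  | Austen  | 8186 
4  | Austen  | 47523
5  | Tolkien | 44726
6  | Austen  | 9061 
7  | Austen  | 32500
8  | Tolkien | 56925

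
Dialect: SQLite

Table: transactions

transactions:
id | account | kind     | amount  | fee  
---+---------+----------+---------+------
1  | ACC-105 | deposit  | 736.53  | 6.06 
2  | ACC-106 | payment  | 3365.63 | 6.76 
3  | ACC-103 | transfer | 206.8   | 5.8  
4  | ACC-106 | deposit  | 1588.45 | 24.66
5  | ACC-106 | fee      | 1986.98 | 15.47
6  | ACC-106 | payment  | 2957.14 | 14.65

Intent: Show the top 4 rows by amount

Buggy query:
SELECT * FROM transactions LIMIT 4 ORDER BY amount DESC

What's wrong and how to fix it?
Bug: LIMIT must come after ORDER BY

Fix: Sort with ORDER BY, then apply LIMIT

Corrected query:
SELECT * FROM transactions ORDER BY amount DESC LIMIT 4

Result:
id | account | kind    | amount  | fee  
---+---------+---------+---------+------
2  | ACC-106 | payment | 3365.63 | 6.76 
6  | ACC-106 | payment | 2957.14 | 14.65
5  | ACC-106 | fee     | 1986.98 | 15.47
4  | ACC-106 | deposit | 1588.45 | 24.66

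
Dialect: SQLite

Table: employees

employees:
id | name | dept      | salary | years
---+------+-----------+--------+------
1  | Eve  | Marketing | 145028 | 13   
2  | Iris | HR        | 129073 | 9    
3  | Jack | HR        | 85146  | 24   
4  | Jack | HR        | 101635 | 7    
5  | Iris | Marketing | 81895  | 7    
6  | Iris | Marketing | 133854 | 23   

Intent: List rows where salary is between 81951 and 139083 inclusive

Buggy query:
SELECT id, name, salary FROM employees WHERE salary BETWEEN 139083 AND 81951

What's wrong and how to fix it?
Bug: BETWEEN expects the lower bound first; with 139083 AND 81951 the range is empty

Fix: Write BETWEEN 81951 AND 139083

Corrected query:
SELECT id, name, salary FROM employees WHERE salary BETWEEN 81951 AND 139083

Result:
id | name | salary
---+------+-------
2  | Iris | 129073
3  | Jack | 85146 
4  | Jack | 101635
6  | Iris | 133854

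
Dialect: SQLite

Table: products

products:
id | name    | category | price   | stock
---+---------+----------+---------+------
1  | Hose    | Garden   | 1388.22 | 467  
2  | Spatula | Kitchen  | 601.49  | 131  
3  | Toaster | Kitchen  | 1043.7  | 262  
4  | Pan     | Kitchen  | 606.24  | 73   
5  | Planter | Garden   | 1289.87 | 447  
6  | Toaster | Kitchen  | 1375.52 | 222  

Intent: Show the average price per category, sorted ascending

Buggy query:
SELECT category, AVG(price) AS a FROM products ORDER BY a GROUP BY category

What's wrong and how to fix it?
Bug: GROUP BY must precede ORDER BY

Fix: Reorder: SELECT … FROM … GROUP BY … ORDER BY …

Corrected query:
SELECT category, AVG(price) AS a FROM products GROUP BY category ORDER BY a

Result:
category | a       
---------+---------
Kitchen  | 906.7375
Garden   | 1339.045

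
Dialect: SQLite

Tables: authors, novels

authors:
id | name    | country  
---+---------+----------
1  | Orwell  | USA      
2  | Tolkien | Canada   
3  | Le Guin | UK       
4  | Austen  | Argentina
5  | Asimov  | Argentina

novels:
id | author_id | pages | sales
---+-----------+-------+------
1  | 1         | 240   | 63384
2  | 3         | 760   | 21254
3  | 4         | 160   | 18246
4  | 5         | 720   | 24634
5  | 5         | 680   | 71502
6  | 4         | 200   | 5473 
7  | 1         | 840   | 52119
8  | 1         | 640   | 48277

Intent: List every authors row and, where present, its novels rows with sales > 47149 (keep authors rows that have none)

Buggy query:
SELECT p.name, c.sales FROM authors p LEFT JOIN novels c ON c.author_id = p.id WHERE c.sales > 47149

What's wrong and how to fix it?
Bug: A WHERE condition on the right-hand table after LEFT JOIN drops unmatched parents

Fix: Move the right-table condition into the ON clause so unmatched parents are kept

Corrected query:
SELECT p.name, c.sales FROM authors p LEFT JOIN novels c ON c.author_id = p.id AND c.sales > 47149

Result:
name    | sales
--------+------
Orwell  | 48277
Orwell  | 52119
Orwell  | 63384
Tolkien | NULL 
Le Guin | NULL 
Austen  | NULL 
Asimov  | 71502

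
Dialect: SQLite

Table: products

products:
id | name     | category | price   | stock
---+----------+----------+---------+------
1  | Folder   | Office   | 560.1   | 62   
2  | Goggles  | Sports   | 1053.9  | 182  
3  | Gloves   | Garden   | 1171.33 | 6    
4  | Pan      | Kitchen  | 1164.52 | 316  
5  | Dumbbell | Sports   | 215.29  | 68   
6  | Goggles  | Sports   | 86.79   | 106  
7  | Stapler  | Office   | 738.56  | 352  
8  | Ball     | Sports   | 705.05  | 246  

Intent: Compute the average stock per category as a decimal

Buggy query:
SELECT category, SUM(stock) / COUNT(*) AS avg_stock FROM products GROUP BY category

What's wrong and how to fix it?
Bug: SUM(stock) and COUNT(*) are both integers; the division truncates the fractional part

Fix: Multiply by 1.0 (or CAST to REAL) to force floating-point division

Corrected query:
SELECT category, SUM(stock) * 1.0 / COUNT(*) AS avg_stock FROM products GROUP BY category

Result:
category | avg_stock
---------+----------
Garden   | 6        
Kitchen  | 316      
Office   | 207      
Sports   | 150.5    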